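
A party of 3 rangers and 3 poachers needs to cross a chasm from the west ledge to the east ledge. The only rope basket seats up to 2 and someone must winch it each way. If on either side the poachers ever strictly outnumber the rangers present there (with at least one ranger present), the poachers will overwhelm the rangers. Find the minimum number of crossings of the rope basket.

Counting alone: each trip to the east ledge takes at most 2 across and each return brings at least 1 back, so after t trips out (and t−1 returns) at most 2t − (t−1) of the 6 are across; that first reaches 6 at t = 5, so at least 9 crossings are needed.
The safety rule pushes this higher. Following every safe sequence of crossings, the most of the 6 that can be at the east ledge as the rope basket arrives there on crossing 9 is 5 — never all 6.
So no plan with fewer than 11 crossings exists, and this one achieves 11:
1. 2 poachers → the east ledge.  (the west ledge: 3R 1P; the east ledge: 0R 2P)
2. 1 poacher ← the west ledge.  (the west ledge: 3R 2P; the east ledge: 0R 1P)
3. 2 poachers → the east ledge.  (the west ledge: 3R 0P; the east ledge: 0R 3P)
4. 1 poacher ← the west ledge.  (the west ledge: 3R 1P; the east ledge: 0R 2P)
5. 2 rangers → the east ledge.  (the west ledge: 1R 1P; the east ledge: 2R 2P)
6. 1 ranger and 1 poacher ← the west ledge.  (the west ledge: 2R 2P; the east ledge: 1R 1P)
7. 2 rangers → the east ledge.  (the west ledge: 0R 2P; the east ledge: 3R 1P)
8. 1 poacher ← the west ledge.  (the west ledge: 0R 3P; the east ledge: 3R 0P)
9. 2 poachers → the east ledge.  (the west ledge: 0R 1P; the east ledge: 3R 2P)
10. 1 poacher ← the west ledge.  (the west ledge: 0R 2P; the east ledge: 3R 1P)
11. 2 poachers → the east ledge.  (the west ledge: 0R 0P; the east ledge: 3R 3P)

11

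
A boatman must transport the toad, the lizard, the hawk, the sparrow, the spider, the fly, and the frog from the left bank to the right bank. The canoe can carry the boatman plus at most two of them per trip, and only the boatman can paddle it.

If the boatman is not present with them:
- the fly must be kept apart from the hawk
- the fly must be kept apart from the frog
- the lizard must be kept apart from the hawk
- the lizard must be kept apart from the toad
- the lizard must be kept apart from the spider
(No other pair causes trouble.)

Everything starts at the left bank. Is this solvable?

Yes

1. Boatman goes to the right bank with the fly and the lizard.
2. Boatman goes back to the left bank alone.
3. Boatman goes to the right bank with the toad.
4. Boatman goes back to the left bank with the lizard.
5. Boatman goes to the right bank with the hawk and the spider.
6. Boatman goes back to the left bank with the fly.
7. Boatman goes to the right bank with the frog and the sparrow.
8. Boatman goes back to the left bank alone.
9. Boatman goes to the right bank with the fly and the lizard.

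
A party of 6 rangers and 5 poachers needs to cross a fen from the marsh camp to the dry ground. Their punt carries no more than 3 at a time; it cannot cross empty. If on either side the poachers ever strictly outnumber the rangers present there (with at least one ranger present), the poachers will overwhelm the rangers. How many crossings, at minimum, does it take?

9

Counting alone: each trip to the dry ground takes at most 3 across and each return brings at least 1 back, so after t trips out (and t−1 returns) at most 3t − (t−1) of the 11 are across; that first reaches 11 at t = 5, so at least 9 crossings are needed.
The plan below uses exactly 9 crossings, so it is optimal:
1. 3 poachers → the dry ground.  (the marsh camp: 6R 2P; the dry ground: 0R 3P)
2. 1 poacher ← the marsh camp.  (the marsh camp: 6R 3P; the dry ground: 0R 2P)
3. 3 rangers → the dry ground.  (the marsh camp: 3R 3P; the dry ground: 3R 2P)
4. 1 ranger ← the marsh camp.  (the marsh camp: 4R 3P; the dry ground: 2R 2P)
5. 2 rangers and 1 poacher → the dry ground.  (the marsh camp: 2R 2P; the dry ground: 4R 3P)
6. 1 ranger ← the marsh camp.  (the marsh camp: 3R 2P; the dry ground: 3R 3P)
7. 2 rangers and 1 poacher → the dry ground.  (the marsh camp: 1R 1P; the dry ground: 5R 4P)
8. 1 ranger ← the marsh camp.  (the marsh camp: 2R 1P; the dry ground: 4R 4P)
9. 2 rangers and 1 poacher → the dry ground.  (the marsh camp: 0R 0P; the dry ground: 6R 5P)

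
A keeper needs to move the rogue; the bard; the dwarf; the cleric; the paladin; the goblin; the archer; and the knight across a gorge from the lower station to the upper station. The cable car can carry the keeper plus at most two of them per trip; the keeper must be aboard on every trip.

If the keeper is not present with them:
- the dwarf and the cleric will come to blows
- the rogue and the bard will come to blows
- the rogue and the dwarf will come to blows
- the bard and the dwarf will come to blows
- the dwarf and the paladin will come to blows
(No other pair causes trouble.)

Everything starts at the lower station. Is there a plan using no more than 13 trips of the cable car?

Yes — this plan uses 13 crossings (≤ 13):
1. Keeper goes to the upper station with the dwarf and the rogue.
2. Keeper goes back to the lower station with the rogue.
3. Keeper goes to the upper station with the cleric and the rogue.
4. Keeper goes back to the lower station with the dwarf.
5. Keeper goes to the upper station with the bard and the paladin.
6. Keeper goes back to the lower station with the rogue.
7. Keeper goes to the upper station with the goblin and the rogue.
8. Keeper goes back to the lower station with the rogue.
9. Keeper goes to the upper station with the archer and the rogue.
10. Keeper goes back to the lower station with the rogue.
11. Keeper goes to the upper station with the knight and the rogue.
12. Keeper goes back to the lower station with the rogue.
13. Keeper goes to the upper station with the dwarf and the rogue.

Yes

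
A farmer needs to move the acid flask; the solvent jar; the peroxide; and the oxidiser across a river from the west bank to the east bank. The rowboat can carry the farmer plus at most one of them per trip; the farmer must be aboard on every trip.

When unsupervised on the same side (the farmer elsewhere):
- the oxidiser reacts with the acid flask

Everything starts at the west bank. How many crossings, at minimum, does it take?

7

Counting alone: the farmer can take at most 1 across per trip to the east bank, so moving all 4 needs at least 4 loaded trips out, with a return between consecutive ones — at least 7 crossings.
The plan below uses exactly 7 crossings, so it is optimal:
1. Farmer goes to the east bank with the acid flask.  [the west bank: the oxidiser, the peroxide, the solvent jar | the east bank: the acid flask]
2. Farmer goes back to the west bank alone.  [the west bank: the oxidiser, the peroxide, the solvent jar | the east bank: the acid flask]
3. Farmer goes to the east bank with the solvent jar.  [the west bank: the oxidiser, the peroxide | the east bank: the acid flask, the solvent jar]
4. Farmer goes back to the west bank alone.  [the west bank: the oxidiser, the peroxide | the east bank: the acid flask, the solvent jar]
5. Farmer goes to the east bank with the peroxide.  [the west bank: the oxidiser | the east bank: the acid flask, the peroxide, the solvent jar]
6. Farmer goes back to the west bank alone.  [the west bank: the oxidiser | the east bank: the acid flask, the peroxide, the solvent jar]
7. Farmer goes to the east bank with the oxidiser.  [the west bank: — | the east bank: the acid flask, the oxidiser, the peroxide, the solvent jar]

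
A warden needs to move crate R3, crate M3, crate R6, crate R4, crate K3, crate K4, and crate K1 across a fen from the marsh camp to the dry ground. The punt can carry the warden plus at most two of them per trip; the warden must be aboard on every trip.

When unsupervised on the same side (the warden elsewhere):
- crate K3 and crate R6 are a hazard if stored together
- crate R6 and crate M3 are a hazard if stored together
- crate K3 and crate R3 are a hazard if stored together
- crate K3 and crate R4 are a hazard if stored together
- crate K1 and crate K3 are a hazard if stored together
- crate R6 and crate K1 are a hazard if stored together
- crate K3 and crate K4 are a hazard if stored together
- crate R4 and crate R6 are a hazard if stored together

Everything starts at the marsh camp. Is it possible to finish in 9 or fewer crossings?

No

Counting alone: the warden can take at most 2 across per trip to the dry ground, so moving all 7 needs at least 4 loaded trips out, with a return between consecutive ones — at least 7 crossings.
The safety rule pushes this higher. Following every safe sequence of crossings, the most of the 7 that can be at the dry ground as the punt arrives there on crossings 7, 9 is 5, 6 respectively — never all 7.
So the move cannot be finished within 9 crossings. (The shortest complete plan takes 11:)
1. Warden goes to the dry ground with crate K3 and crate R6.  [the marsh camp: crate K1, crate K4, crate M3, crate R3, crate R4 | the dry ground: crate K3, crate R6]
2. Warden goes back to the marsh camp with crate R6.  [the marsh camp: crate K1, crate K4, crate M3, crate R3, crate R4, crate R6 | the dry ground: crate K3]
3. Warden goes to the dry ground with crate R3 and crate R6.  [the marsh camp: crate K1, crate K4, crate M3, crate R4 | the dry ground: crate K3, crate R3, crate R6]
4. Warden goes back to the marsh camp with crate K3.  [the marsh camp: crate K1, crate K3, crate K4, crate M3, crate R4 | the dry ground: crate R3, crate R6]
5. Warden goes to the dry ground with crate K3 and crate K4.  [the marsh camp: crate K1, crate M3, crate R4 | the dry ground: crate K3, crate K4, crate R3, crate R6]
6. Warden goes back to the marsh camp with crate K3.  [the marsh camp: crate K1, crate K3, crate M3, crate R4 | the dry ground: crate K4, crate R3, crate R6]
7. Warden goes to the dry ground with crate K1 and crate R4.  [the marsh camp: crate K3, crate M3 | the dry ground: crate K1, crate K4, crate R3, crate R4, crate R6]
8. Warden goes back to the marsh camp with crate R6.  [the marsh camp: crate K3, crate M3, crate R6 | the dry ground: crate K1, crate K4, crate R3, crate R4]
9. Warden goes to the dry ground with crate M3 and crate R6.  [the marsh camp: crate K3 | the dry ground: crate K1, crate K4, crate M3, crate R3, crate R4, crate R6]
10. Warden goes back to the marsh camp with crate R6.  [the marsh camp: crate K3, crate R6 | the dry ground: crate K1, crate K4, crate M3, crate R3, crate R4]
11. Warden goes to the dry ground with crate K3 and crate R6.  [the marsh camp: — | the dry ground: crate K1, crate K3, crate K4, crate M3, crate R3, crate R4, crate R6]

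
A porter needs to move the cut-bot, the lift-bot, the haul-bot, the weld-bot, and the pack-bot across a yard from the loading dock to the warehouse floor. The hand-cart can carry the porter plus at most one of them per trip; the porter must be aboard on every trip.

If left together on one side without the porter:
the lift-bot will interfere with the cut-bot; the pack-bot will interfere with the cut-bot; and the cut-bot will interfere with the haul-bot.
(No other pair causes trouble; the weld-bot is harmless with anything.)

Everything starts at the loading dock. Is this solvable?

No

Following every safe sequence of crossings from the start, the most of the 5 that can be at the warehouse floor as the hand-cart arrives there on crossings 1, 3, 5 is 1, 2, 3 respectively; the best ever achieved is 3 of 5.
From crossing 7 on, no configuration arises that was not already reachable earlier: only 18 distinct safe configurations (who is on which side, and where the hand-cart is) can ever be reached, none of them has everyone across, and every continuation just revisits them. So no valid plan exists.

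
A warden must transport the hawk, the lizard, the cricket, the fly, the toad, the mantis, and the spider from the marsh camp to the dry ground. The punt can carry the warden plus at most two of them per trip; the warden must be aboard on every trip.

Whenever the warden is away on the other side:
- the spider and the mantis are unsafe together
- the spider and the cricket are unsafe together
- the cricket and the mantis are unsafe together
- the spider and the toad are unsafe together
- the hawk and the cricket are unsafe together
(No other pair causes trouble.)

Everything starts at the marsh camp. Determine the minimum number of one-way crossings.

11

Counting alone: the warden can take at most 2 across per trip to the dry ground, so moving all 7 needs at least 4 loaded trips out, with a return between consecutive ones — at least 7 crossings.
The safety rule pushes this higher. Following every safe sequence of crossings, the most of the 7 that can be at the dry ground as the punt arrives there on crossings 7, 9 is 5, 6 respectively — never all 7.
So no plan with fewer than 11 crossings exists, and this one achieves 11:
1. Warden goes to the dry ground with the cricket and the spider.
2. Warden goes back to the marsh camp with the cricket.
3. Warden goes to the dry ground with the cricket and the hawk.
4. Warden goes back to the marsh camp with the cricket.
5. Warden goes to the dry ground with the cricket and the lizard.
6. Warden goes back to the marsh camp with the cricket.
7. Warden goes to the dry ground with the cricket and the fly.
8. Warden goes back to the marsh camp with the cricket.
9. Warden goes to the dry ground with the mantis and the toad.
10. Warden goes back to the marsh camp with the spider.
11. Warden goes to the dry ground with the cricket and the spider.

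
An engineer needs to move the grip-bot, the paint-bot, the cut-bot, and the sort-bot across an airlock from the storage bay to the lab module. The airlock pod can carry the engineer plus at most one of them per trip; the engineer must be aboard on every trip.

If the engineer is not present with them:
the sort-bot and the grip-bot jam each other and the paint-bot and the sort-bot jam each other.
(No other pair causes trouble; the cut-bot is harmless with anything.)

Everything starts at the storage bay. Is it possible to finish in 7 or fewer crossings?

No

Counting alone: the engineer can take at most 1 across per trip to the lab module, so moving all 4 needs at least 4 loaded trips out, with a return between consecutive ones — at least 7 crossings.
The safety rule pushes this higher. Following every safe sequence of crossings, the most of the 4 that can be at the lab module as the airlock pod arrives there on crossing 7 is 3 — never all 4.
So the move cannot be finished within 7 crossings. (The shortest complete plan takes 9:)
1. Engineer goes to the lab module with the sort-bot.  [the storage bay: the cut-bot, the grip-bot, the paint-bot | the lab module: the sort-bot]
2. Engineer goes back to the storage bay alone.  [the storage bay: the cut-bot, the grip-bot, the paint-bot | the lab module: the sort-bot]
3. Engineer goes to the lab module with the grip-bot.  [the storage bay: the cut-bot, the paint-bot | the lab module: the grip-bot, the sort-bot]
4. Engineer goes back to the storage bay with the sort-bot.  [the storage bay: the cut-bot, the paint-bot, the sort-bot | the lab module: the grip-bot]
5. Engineer goes to the lab module with the paint-bot.  [the storage bay: the cut-bot, the sort-bot | the lab module: the grip-bot, the paint-bot]
6. Engineer goes back to the storage bay alone.  [the storage bay: the cut-bot, the sort-bot | the lab module: the grip-bot, the paint-bot]
7. Engineer goes to the lab module with the cut-bot.  [the storage bay: the sort-bot | the lab module: the cut-bot, the grip-bot, the paint-bot]
8. Engineer goes back to the storage bay alone.  [the storage bay: the sort-bot | the lab module: the cut-bot, the grip-bot, the paint-bot]
9. Engineer goes to the lab module with the sort-bot.  [the storage bay: — | the lab module: the cut-bot, the grip-bot, the paint-bot, the sort-bot]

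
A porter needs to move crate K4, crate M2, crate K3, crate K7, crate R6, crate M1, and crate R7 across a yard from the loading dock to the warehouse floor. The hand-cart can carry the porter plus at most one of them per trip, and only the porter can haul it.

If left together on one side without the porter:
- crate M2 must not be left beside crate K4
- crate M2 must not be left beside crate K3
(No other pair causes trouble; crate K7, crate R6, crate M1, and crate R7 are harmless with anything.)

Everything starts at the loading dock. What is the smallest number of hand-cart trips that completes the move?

15

Counting alone: the porter can take at most 1 across per trip to the warehouse floor, so moving all 7 needs at least 7 loaded trips out, with a return between consecutive ones — at least 13 crossings.
The safety rule pushes this higher. Following every safe sequence of crossings, the most of the 7 that can be at the warehouse floor as the hand-cart arrives there on crossing 13 is 6 — never all 7.
So no plan with fewer than 15 crossings exists, and this one achieves 15:
1. Porter goes to the warehouse floor with crate M2.  [the loading dock: crate K3, crate K4, crate K7, crate M1, crate R6, crate R7 | the warehouse floor: crate M2]
2. Porter goes back to the loading dock alone.  [the loading dock: crate K3, crate K4, crate K7, crate M1, crate R6, crate R7 | the warehouse floor: crate M2]
3. Porter goes to the warehouse floor with crate K4.  [the loading dock: crate K3, crate K7, crate M1, crate R6, crate R7 | the warehouse floor: crate K4, crate M2]
4. Porter goes back to the loading dock with crate M2.  [the loading dock: crate K3, crate K7, crate M1, crate M2, crate R6, crate R7 | the warehouse floor: crate K4]
5. Porter goes to the warehouse floor with crate K3.  [the loading dock: crate K7, crate M1, crate M2, crate R6, crate R7 | the warehouse floor: crate K3, crate K4]
6. Porter goes back to the loading dock alone.  [the loading dock: crate K7, crate M1, crate M2, crate R6, crate R7 | the warehouse floor: crate K3, crate K4]
7. Porter goes to the warehouse floor with crate K7.  [the loading dock: crate M1, crate M2, crate R6, crate R7 | the warehouse floor: crate K3, crate K4, crate K7]
8. Porter goes back to the loading dock alone.  [the loading dock: crate M1, crate M2, crate R6, crate R7 | the warehouse floor: crate K3, crate K4, crate K7]
9. Porter goes to the warehouse floor with crate R6.  [the loading dock: crate M1, crate M2, crate R7 | the warehouse floor: crate K3, crate K4, crate K7, crate R6]
10. Porter goes back to the loading dock alone.  [the loading dock: crate M1, crate M2, crate R7 | the warehouse floor: crate K3, crate K4, crate K7, crate R6]
11. Porter goes to the warehouse floor with crate M1.  [the loading dock: crate M2, crate R7 | the warehouse floor: crate K3, crate K4, crate K7, crate M1, crate R6]
12. Porter goes back to the loading dock alone.  [the loading dock: crate M2, crate R7 | the warehouse floor: crate K3, crate K4, crate K7, crate M1, crate R6]
13. Porter goes to the warehouse floor with crate R7.  [the loading dock: crate M2 | the warehouse floor: crate K3, crate K4, crate K7, crate M1, crate R6, crate R7]
14. Porter goes back to the loading dock alone.  [the loading dock: crate M2 | the warehouse floor: crate K3, crate K4, crate K7, crate M1, crate R6, crate R7]
15. Porter goes to the warehouse floor with crate M2.  [the loading dock: — | the warehouse floor: crate K3, crate K4, crate K7, crate M1, crate M2, crate R6, crate R7]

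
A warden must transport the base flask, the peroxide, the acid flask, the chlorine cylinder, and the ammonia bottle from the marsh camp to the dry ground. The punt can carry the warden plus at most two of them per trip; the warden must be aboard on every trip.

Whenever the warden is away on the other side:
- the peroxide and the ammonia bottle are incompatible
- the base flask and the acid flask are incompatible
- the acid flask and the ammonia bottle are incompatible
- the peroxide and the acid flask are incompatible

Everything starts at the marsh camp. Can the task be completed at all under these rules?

Yes

1. Warden goes to the dry ground with the acid flask and the peroxide.
2. Warden goes back to the marsh camp with the peroxide.
3. Warden goes to the dry ground with the base flask and the peroxide.
4. Warden goes back to the marsh camp with the acid flask.
5. Warden goes to the dry ground with the acid flask and the chlorine cylinder.
6. Warden goes back to the marsh camp with the acid flask.
7. Warden goes to the dry ground with the acid flask and the ammonia bottle.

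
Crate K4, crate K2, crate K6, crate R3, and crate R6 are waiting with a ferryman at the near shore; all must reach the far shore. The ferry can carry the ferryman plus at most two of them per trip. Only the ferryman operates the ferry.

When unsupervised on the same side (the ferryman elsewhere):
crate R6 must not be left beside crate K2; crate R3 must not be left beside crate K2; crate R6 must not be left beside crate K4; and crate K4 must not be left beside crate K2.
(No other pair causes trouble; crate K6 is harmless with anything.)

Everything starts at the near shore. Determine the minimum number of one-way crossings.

7

Counting alone: the ferryman can take at most 2 across per trip to the far shore, so moving all 5 needs at least 3 loaded trips out, with a return between consecutive ones — at least 5 crossings.
The safety rule pushes this higher. Following every safe sequence of crossings, the most of the 5 that can be at the far shore as the ferry arrives there on crossing 5 is 4 — never all 5.
So no plan with fewer than 7 crossings exists, and this one achieves 7:
1. Ferryman goes to the far shore with crate K2 and crate K4.  [the near shore: crate K6, crate R3, crate R6 | the far shore: crate K2, crate K4]
2. Ferryman goes back to the near shore with crate K4.  [the near shore: crate K4, crate K6, crate R3, crate R6 | the far shore: crate K2]
3. Ferryman goes to the far shore with crate K4 and crate K6.  [the near shore: crate R3, crate R6 | the far shore: crate K2, crate K4, crate K6]
4. Ferryman goes back to the near shore with crate K4.  [the near shore: crate K4, crate R3, crate R6 | the far shore: crate K2, crate K6]
5. Ferryman goes to the far shore with crate K4 and crate R3.  [the near shore: crate R6 | the far shore: crate K2, crate K4, crate K6, crate R3]
6. Ferryman goes back to the near shore with crate K2.  [the near shore: crate K2, crate R6 | the far shore: crate K4, crate K6, crate R3]
7. Ferryman goes to the far shore with crate K2 and crate R6.  [the near shore: — | the far shore: crate K2, crate K4, crate K6, crate R3, crate R6]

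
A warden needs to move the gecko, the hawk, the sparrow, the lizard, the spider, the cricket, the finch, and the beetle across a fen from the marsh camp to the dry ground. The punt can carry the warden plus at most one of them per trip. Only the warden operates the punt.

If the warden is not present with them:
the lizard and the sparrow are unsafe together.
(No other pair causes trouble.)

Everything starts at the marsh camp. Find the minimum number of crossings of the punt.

15

Counting alone: the warden can take at most 1 across per trip to the dry ground, so moving all 8 needs at least 8 loaded trips out, with a return between consecutive ones — at least 15 crossings.
The plan below uses exactly 15 crossings, so it is optimal:
1. Warden goes to the dry ground with the sparrow.  [the marsh camp: the beetle, the cricket, the finch, the gecko, the hawk, the lizard, the spider | the dry ground: the sparrow]
2. Warden goes back to the marsh camp alone.  [the marsh camp: the beetle, the cricket, the finch, the gecko, the hawk, the lizard, the spider | the dry ground: the sparrow]
3. Warden goes to the dry ground with the gecko.  [the marsh camp: the beetle, the cricket, the finch, the hawk, the lizard, the spider | the dry ground: the gecko, the sparrow]
4. Warden goes back to the marsh camp alone.  [the marsh camp: the beetle, the cricket, the finch, the hawk, the lizard, the spider | the dry ground: the gecko, the sparrow]
5. Warden goes to the dry ground with the hawk.  [the marsh camp: the beetle, the cricket, the finch, the lizard, the spider | the dry ground: the gecko, the hawk, the sparrow]
6. Warden goes back to the marsh camp alone.  [the marsh camp: the beetle, the cricket, the finch, the lizard, the spider | the dry ground: the gecko, the hawk, the sparrow]
7. Warden goes to the dry ground with the spider.  [the marsh camp: the beetle, the cricket, the finch, the lizard | the dry ground: the gecko, the hawk, the sparrow, the spider]
8. Warden goes back to the marsh camp alone.  [the marsh camp: the beetle, the cricket, the finch, the lizard | the dry ground: the gecko, the hawk, the sparrow, the spider]
9. Warden goes to the dry ground with the cricket.  [the marsh camp: the beetle, the finch, the lizard | the dry ground: the cricket, the gecko, the hawk, the sparrow, the spider]
10. Warden goes back to the marsh camp alone.  [the marsh camp: the beetle, the finch, the lizard | the dry ground: the cricket, the gecko, the hawk, the sparrow, the spider]
11. Warden goes to the dry ground with the finch.  [the marsh camp: the beetle, the lizard | the dry ground: the cricket, the finch, the gecko, the hawk, the sparrow, the spider]
12. Warden goes back to the marsh camp alone.  [the marsh camp: the beetle, the lizard | the dry ground: the cricket, the finch, the gecko, the hawk, the sparrow, the spider]
13. Warden goes to the dry ground with the beetle.  [the marsh camp: the lizard | the dry ground: the beetle, the cricket, the finch, the gecko, the hawk, the sparrow, the spider]
14. Warden goes back to the marsh camp alone.  [the marsh camp: the lizard | the dry ground: the beetle, the cricket, the finch, the gecko, the hawk, the sparrow, the spider]
15. Warden goes to the dry ground with the lizard.  [the marsh camp: — | the dry ground: the beetle, the cricket, the finch, the gecko, the hawk, the lizard, the sparrow, the spider]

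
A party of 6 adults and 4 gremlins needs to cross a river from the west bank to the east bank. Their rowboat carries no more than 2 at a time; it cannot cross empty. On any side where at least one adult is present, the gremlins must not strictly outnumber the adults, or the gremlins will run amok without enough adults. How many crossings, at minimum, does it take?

Counting alone: each trip to the east bank takes at most 2 across and each return brings at least 1 back, so after t trips out (and t−1 returns) at most 2t − (t−1) of the 10 are across; that first reaches 10 at t = 9, so at least 17 crossings are needed.
The plan below uses exactly 17 crossings, so it is optimal:
1. 2 gremlins → the east bank.  (the west bank: 6A 2G; the east bank: 0A 2G)
2. 1 gremlin ← the west bank.  (the west bank: 6A 3G; the east bank: 0A 1G)
3. 2 gremlins → the east bank.  (the west bank: 6A 1G; the east bank: 0A 3G)
4. 1 gremlin ← the west bank.  (the west bank: 6A 2G; the east bank: 0A 2G)
5. 2 adults → the east bank.  (the west bank: 4A 2G; the east bank: 2A 2G)
6. 1 gremlin ← the west bank.  (the west bank: 4A 3G; the east bank: 2A 1G)
7. 1 adult and 1 gremlin → the east bank.  (the west bank: 3A 2G; the east bank: 3A 2G)
8. 1 gremlin ← the west bank.  (the west bank: 3A 3G; the east bank: 3A 1G)
9. 2 gremlins → the east bank.  (the west bank: 3A 1G; the east bank: 3A 3G)
10. 1 gremlin ← the west bank.  (the west bank: 3A 2G; the east bank: 3A 2G)
11. 1 adult and 1 gremlin → the east bank.  (the west bank: 2A 1G; the east bank: 4A 3G)
12. 1 gremlin ← the west bank.  (the west bank: 2A 2G; the east bank: 4A 2G)
13. 2 gremlins → the east bank.  (the west bank: 2A 0G; the east bank: 4A 4G)
14. 1 gremlin ← the west bank.  (the west bank: 2A 1G; the east bank: 4A 3G)
15. 1 adult and 1 gremlin → the east bank.  (the west bank: 1A 0G; the east bank: 5A 4G)
16. 1 gremlin ← the west bank.  (the west bank: 1A 1G; the east bank: 5A 3G)
17. 1 adult and 1 gremlin → the east bank.  (the west bank: 0A 0G; the east bank: 6A 4G)

17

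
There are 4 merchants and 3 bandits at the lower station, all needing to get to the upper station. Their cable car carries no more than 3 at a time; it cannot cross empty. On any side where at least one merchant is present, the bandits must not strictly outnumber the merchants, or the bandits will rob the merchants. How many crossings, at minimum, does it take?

5

Counting alone: each trip to the upper station takes at most 3 across and each return brings at least 1 back, so after t trips out (and t−1 returns) at most 3t − (t−1) of the 7 are across; that first reaches 7 at t = 3, so at least 5 crossings are needed.
The plan below uses exactly 5 crossings, so it is optimal:
1. 3 bandits → the upper station.  (the lower station: 4M 0B; the upper station: 0M 3B)
2. 1 bandit ← the lower station.  (the lower station: 4M 1B; the upper station: 0M 2B)
3. 3 merchants → the upper station.  (the lower station: 1M 1B; the upper station: 3M 2B)
4. 1 merchant ← the lower station.  (the lower station: 2M 1B; the upper station: 2M 2B)
5. 2 merchants and 1 bandit → the upper station.  (the lower station: 0M 0B; the upper station: 4M 3B)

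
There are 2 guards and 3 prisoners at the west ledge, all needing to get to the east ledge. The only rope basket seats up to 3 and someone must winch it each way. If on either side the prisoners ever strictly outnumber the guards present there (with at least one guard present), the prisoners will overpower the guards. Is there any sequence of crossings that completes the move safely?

No

The prisoners already outnumber the guards at the west ledge before anyone moves, so the starting position itself is disallowed.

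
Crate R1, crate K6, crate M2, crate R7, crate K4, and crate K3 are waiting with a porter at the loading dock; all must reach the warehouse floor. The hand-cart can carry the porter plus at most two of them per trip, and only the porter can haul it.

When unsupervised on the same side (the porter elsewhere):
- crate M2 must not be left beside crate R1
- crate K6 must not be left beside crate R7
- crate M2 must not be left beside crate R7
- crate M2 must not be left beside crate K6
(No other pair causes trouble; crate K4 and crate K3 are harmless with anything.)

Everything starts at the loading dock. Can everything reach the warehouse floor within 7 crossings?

No

Counting alone: the porter can take at most 2 across per trip to the warehouse floor, so moving all 6 needs at least 3 loaded trips out, with a return between consecutive ones — at least 5 crossings.
The safety rule pushes this higher. Following every safe sequence of crossings, the most of the 6 that can be at the warehouse floor as the hand-cart arrives there on crossings 5, 7 is 4, 5 respectively — never all 6.
So the move cannot be finished within 7 crossings. (The shortest complete plan takes 9:)
1. Porter goes to the warehouse floor with crate K6 and crate M2.  [the loading dock: crate K3, crate K4, crate R1, crate R7 | the warehouse floor: crate K6, crate M2]
2. Porter goes back to the loading dock with crate K6.  [the loading dock: crate K3, crate K4, crate K6, crate R1, crate R7 | the warehouse floor: crate M2]
3. Porter goes to the warehouse floor with crate K6 and crate R1.  [the loading dock: crate K3, crate K4, crate R7 | the warehouse floor: crate K6, crate M2, crate R1]
4. Porter goes back to the loading dock with crate M2.  [the loading dock: crate K3, crate K4, crate M2, crate R7 | the warehouse floor: crate K6, crate R1]
5. Porter goes to the warehouse floor with crate K4 and crate M2.  [the loading dock: crate K3, crate R7 | the warehouse floor: crate K4, crate K6, crate M2, crate R1]
6. Porter goes back to the loading dock with crate M2.  [the loading dock: crate K3, crate M2, crate R7 | the warehouse floor: crate K4, crate K6, crate R1]
7. Porter goes to the warehouse floor with crate K3 and crate M2.  [the loading dock: crate R7 | the warehouse floor: crate K3, crate K4, crate K6, crate M2, crate R1]
8. Porter goes back to the loading dock with crate M2.  [the loading dock: crate M2, crate R7 | the warehouse floor: crate K3, crate K4, crate K6, crate R1]
9. Porter goes to the warehouse floor with crate M2 and crate R7.  [the loading dock: — | the warehouse floor: crate K3, crate K4, crate K6, crate M2, crate R1, crate R7]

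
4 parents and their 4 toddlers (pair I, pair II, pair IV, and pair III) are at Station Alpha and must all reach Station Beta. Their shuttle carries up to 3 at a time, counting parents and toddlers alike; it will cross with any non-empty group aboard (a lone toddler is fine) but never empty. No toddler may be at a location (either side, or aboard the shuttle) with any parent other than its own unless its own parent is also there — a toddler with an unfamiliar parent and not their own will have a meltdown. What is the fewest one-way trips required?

9

Counting alone: each trip to Station Beta takes at most 3 across and each return brings at least 1 back, so after t trips out (and t−1 returns) at most 3t − (t−1) of the 8 are across; that first reaches 8 at t = 4, so at least 7 crossings are needed.
The safety rule pushes this higher. Following every safe sequence of crossings, the most of the 8 that can be at Station Beta as the shuttle arrives there on crossing 7 is 7 — never all 8.
So no plan with fewer than 9 crossings exists, and this one achieves 9:
1. parent I and toddler I cross → Station Beta.
2. parent I crosses ← Station Alpha.
3. parent I, parent II, and toddler II cross → Station Beta.
4. parent I and toddler I cross ← Station Alpha.
5. parent I, parent III, and parent IV cross → Station Beta.
6. toddler II crosses ← Station Alpha.
7. toddler I and toddler II cross → Station Beta.
8. toddler I crosses ← Station Alpha.
9. toddler I, toddler III, and toddler IV cross → Station Beta.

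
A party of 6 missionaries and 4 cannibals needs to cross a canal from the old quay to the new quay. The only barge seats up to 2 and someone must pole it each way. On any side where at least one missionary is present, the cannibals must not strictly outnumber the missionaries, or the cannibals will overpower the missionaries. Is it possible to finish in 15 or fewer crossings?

No

Counting alone: each trip to the new quay takes at most 2 across and each return brings at least 1 back, so after t trips out (and t−1 returns) at most 2t − (t−1) of the 10 are across; that first reaches 10 at t = 9, so at least 17 crossings are needed.
Since 15 < 17, 15 crossings cannot be enough. (The shortest complete plan in fact takes 17:)
1. 2 cannibals → the new quay.  (the old quay: 6M 2C; the new quay: 0M 2C)
2. 1 cannibal ← the old quay.  (the old quay: 6M 3C; the new quay: 0M 1C)
3. 2 cannibals → the new quay.  (the old quay: 6M 1C; the new quay: 0M 3C)
4. 1 cannibal ← the old quay.  (the old quay: 6M 2C; the new quay: 0M 2C)
5. 2 missionaries → the new quay.  (the old quay: 4M 2C; the new quay: 2M 2C)
6. 1 cannibal ← the old quay.  (the old quay: 4M 3C; the new quay: 2M 1C)
7. 1 missionary and 1 cannibal → the new quay.  (the old quay: 3M 2C; the new quay: 3M 2C)
8. 1 cannibal ← the old quay.  (the old quay: 3M 3C; the new quay: 3M 1C)
9. 2 cannibals → the new quay.  (the old quay: 3M 1C; the new quay: 3M 3C)
10. 1 cannibal ← the old quay.  (the old quay: 3M 2C; the new quay: 3M 2C)
11. 1 missionary and 1 cannibal → the new quay.  (the old quay: 2M 1C; the new quay: 4M 3C)
12. 1 cannibal ← the old quay.  (the old quay: 2M 2C; the new quay: 4M 2C)
13. 2 cannibals → the new quay.  (the old quay: 2M 0C; the new quay: 4M 4C)
14. 1 cannibal ← the old quay.  (the old quay: 2M 1C; the new quay: 4M 3C)
15. 1 missionary and 1 cannibal → the new quay.  (the old quay: 1M 0C; the new quay: 5M 4C)
16. 1 cannibal ← the old quay.  (the old quay: 1M 1C; the new quay: 5M 3C)
17. 1 missionary and 1 cannibal → the new quay.  (the old quay: 0M 0C; the new quay: 6M 4C)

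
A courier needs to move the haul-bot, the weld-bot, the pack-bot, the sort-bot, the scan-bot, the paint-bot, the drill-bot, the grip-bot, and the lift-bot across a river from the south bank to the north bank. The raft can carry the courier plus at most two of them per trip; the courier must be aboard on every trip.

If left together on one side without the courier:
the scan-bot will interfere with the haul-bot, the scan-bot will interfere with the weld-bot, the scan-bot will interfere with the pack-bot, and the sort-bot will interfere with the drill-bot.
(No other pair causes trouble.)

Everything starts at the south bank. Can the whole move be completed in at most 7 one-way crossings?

Counting alone: the courier can take at most 2 across per trip to the north bank, so moving all 9 needs at least 5 loaded trips out, with a return between consecutive ones — at least 9 crossings.
Since 7 < 9, 7 crossings cannot be enough. (The shortest complete plan in fact takes 9:)
1. Courier goes to the north bank with the scan-bot and the sort-bot.
2. Courier goes back to the south bank alone.
3. Courier goes to the north bank with the haul-bot and the weld-bot.
4. Courier goes back to the south bank with the scan-bot.
5. Courier goes to the north bank with the pack-bot and the paint-bot.
6. Courier goes back to the south bank alone.
7. Courier goes to the north bank with the grip-bot and the lift-bot.
8. Courier goes back to the south bank alone.
9. Courier goes to the north bank with the drill-bot and the scan-bot.

No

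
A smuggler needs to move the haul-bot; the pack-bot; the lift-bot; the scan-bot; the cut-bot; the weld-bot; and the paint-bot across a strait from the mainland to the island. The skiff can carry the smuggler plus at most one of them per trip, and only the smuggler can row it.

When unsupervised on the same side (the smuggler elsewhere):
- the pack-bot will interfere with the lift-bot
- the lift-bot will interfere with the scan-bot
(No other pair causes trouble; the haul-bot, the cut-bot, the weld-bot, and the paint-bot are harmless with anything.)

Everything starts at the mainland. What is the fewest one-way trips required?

Counting alone: the smuggler can take at most 1 across per trip to the island, so moving all 7 needs at least 7 loaded trips out, with a return between consecutive ones — at least 13 crossings.
The safety rule pushes this higher. Following every safe sequence of crossings, the most of the 7 that can be at the island as the skiff arrives there on crossing 13 is 6 — never all 7.
So no plan with fewer than 15 crossings exists, and this one achieves 15:
1. Smuggler goes to the island with the lift-bot.
2. Smuggler goes back to the mainland alone.
3. Smuggler goes to the island with the haul-bot.
4. Smuggler goes back to the mainland alone.
5. Smuggler goes to the island with the pack-bot.
6. Smuggler goes back to the mainland with the lift-bot.
7. Smuggler goes to the island with the scan-bot.
8. Smuggler goes back to the mainland alone.
9. Smuggler goes to the island with the cut-bot.
10. Smuggler goes back to the mainland alone.
11. Smuggler goes to the island with the weld-bot.
12. Smuggler goes back to the mainland alone.
13. Smuggler goes to the island with the paint-bot.
14. Smuggler goes back to the mainland alone.
15. Smuggler goes to the island with the lift-bot.

15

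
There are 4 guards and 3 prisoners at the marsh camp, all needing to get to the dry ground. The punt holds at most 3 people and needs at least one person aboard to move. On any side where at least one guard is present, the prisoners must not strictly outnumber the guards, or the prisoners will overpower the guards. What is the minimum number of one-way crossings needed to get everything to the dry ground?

Counting alone: each trip to the dry ground takes at most 3 across and each return brings at least 1 back, so after t trips out (and t−1 returns) at most 3t − (t−1) of the 7 are across; that first reaches 7 at t = 3, so at least 5 crossings are needed.
The plan below uses exactly 5 crossings, so it is optimal:
1. 3 prisoners → the dry ground.  (the marsh camp: 4G 0P; the dry ground: 0G 3P)
2. 1 prisoner ← the marsh camp.  (the marsh camp: 4G 1P; the dry ground: 0G 2P)
3. 3 guards → the dry ground.  (the marsh camp: 1G 1P; the dry ground: 3G 2P)
4. 1 guard ← the marsh camp.  (the marsh camp: 2G 1P; the dry ground: 2G 2P)
5. 2 guards and 1 prisoner → the dry ground.  (the marsh camp: 0G 0P; the dry ground: 4G 3P)

5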